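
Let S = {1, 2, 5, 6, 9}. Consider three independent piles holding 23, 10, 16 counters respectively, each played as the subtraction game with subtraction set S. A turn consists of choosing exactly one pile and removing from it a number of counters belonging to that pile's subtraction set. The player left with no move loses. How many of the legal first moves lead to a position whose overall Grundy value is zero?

0

All piles use S = {1, 2, 5, 6, 9}:
G(0) = 0
G(1) = mex{0} = 1
G(2) = mex{1,0} = 2
G(3) = mex{2,1} = 0
G(4) = mex{0,2} = 1
G(5) = mex{1,0,0} = 2
G(6) = mex{2,1,1,0} = 3
G(7) = mex{3,2,2,1} = 0
G(8) = mex{0,3,0,2} = 1
G(9) = mex{1,0,1,0,0} = 2
G(10) = mex{2,1,2,1,1} = 0
G(11) = mex{0,2,3,2,2} = 1
G(12) = mex{1,0,0,3,0} = 2
G(13) = mex{2,1,1,0,1} = 3
G(14) = mex{3,2,2,1,2} = 0
G(15) = mex{0,3,0,2,3} = 1
G(16) = mex{1,0,1,0,0} = 2
G(17) = mex{2,1,2,1,1} = 0
G(18) = mex{0,2,3,2,2} = 1
G(19) = mex{1,0,0,3,0} = 2
G(20) = mex{2,1,1,0,1} = 3
G(21) = mex{3,2,2,1,2} = 0
G(22) = mex{0,3,0,2,3} = 1
G(23) = mex{1,0,1,0,0} = 2
Pile A: G(23) = 2.
Pile B: G(10) = 0.
Pile C: G(16) = 2.
Combined Grundy value = 2 ⊕ 0 ⊕ 2 = 0.
A winning move leaves total XOR = 0, i.e. changes one component's Grundy value g to g ⊕ X where X is the current total.
Pile A: target g' = 2⊕0 = 2, but every legal move changes the Grundy value (mex property), so 0 moves.
Pile B: target g' = 0⊕0 = 0, but every legal move changes the Grundy value (mex property), so 0 moves.
Pile C: target g' = 2⊕0 = 2, but every legal move changes the Grundy value (mex property), so 0 moves.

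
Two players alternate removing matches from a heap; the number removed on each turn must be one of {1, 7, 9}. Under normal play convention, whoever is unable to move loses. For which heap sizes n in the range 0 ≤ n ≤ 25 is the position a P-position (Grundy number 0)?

G(0) = 0
G(1) = mex{0} = 1
G(2) = mex{1} = 0
G(3) = mex{0} = 1
G(4) = mex{1} = 0
G(5) = mex{0} = 1
G(6) = mex{1} = 0
G(7) = mex{0,0} = 1
G(8) = mex{1,1} = 0
G(9) = mex{0,0,0} = 1
G(10) = mex{1,1,1} = 0
G(11) = mex{0,0,0} = 1
G(12) = mex{1,1,1} = 0
G(13) = mex{0,0,0} = 1
G(14) = mex{1,1,1} = 0
G(15) = mex{0,0,0} = 1
G(16) = mex{1,1,1} = 0
G(17) = mex{0,0,0} = 1
G(18) = mex{1,1,1} = 0
G(19) = mex{0,0,0} = 1
G(20) = mex{1,1,1} = 0
G(21) = mex{0,0,0} = 1
G(22) = mex{1,1,1} = 0
G(23) = mex{0,0,0} = 1
G(24) = mex{1,1,1} = 0
G(25) = mex{0,0,0} = 1
P-positions are exactly the n with G(n) = 0.

0, 2, 4, 6, 8, 10, 12, 14, 16, 18, 20, 22, 24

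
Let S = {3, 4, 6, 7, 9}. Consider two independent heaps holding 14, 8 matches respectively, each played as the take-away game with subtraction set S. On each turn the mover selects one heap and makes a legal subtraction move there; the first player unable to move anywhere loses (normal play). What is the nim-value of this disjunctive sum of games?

2

All heaps use S = {3, 4, 6, 7, 9}:
G(0) = 0
G(1) = mex{} = 0
G(2) = mex{} = 0
G(3) = mex{0} = 1
G(4) = mex{0,0} = 1
G(5) = mex{0,0} = 1
G(6) = mex{1,0,0} = 2
G(7) = mex{1,1,0,0} = 2
G(8) = mex{1,1,0,0} = 2
G(9) = mex{2,1,1,0,0} = 3
G(10) = mex{2,2,1,1,0} = 3
G(11) = mex{2,2,1,1,0} = 3
G(12) = mex{3,2,2,1,1} = 0
G(13) = mex{3,3,2,2,1} = 0
G(14) = mex{3,3,2,2,1} = 0
Heap A: G(14) = 0.
Heap B: G(8) = 2.
Combined Grundy value = 0 ⊕ 2 = 2.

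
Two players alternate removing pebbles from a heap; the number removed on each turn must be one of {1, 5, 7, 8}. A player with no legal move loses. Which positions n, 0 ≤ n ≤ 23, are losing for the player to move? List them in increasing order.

n :  0  1  2  3  4  5  6  7  8  9 10 11 12 13 14 15 16 17 18 19 20 21 22 23
G :  0  1  0  1  0  1  0  1  2  3  2  3  2  3  2  0  1  0  1  0  1  0  1  2
P-positions are exactly the n with G(n) = 0.

0, 2, 4, 6, 15, 17, 19, 21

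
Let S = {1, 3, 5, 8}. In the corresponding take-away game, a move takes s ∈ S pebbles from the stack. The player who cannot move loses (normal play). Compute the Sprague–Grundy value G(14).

G(0) = 0
G(1) = mex{0} = 1
G(2) = mex{1} = 0
G(3) = mex{0,0} = 1
G(4) = mex{1,1} = 0
G(5) = mex{0,0,0} = 1
G(6) = mex{1,1,1} = 0
G(7) = mex{0,0,0} = 1
G(8) = mex{1,1,1,0} = 2
G(9) = mex{2,0,0,1} = 3
G(10) = mex{3,1,1,0} = 2
G(11) = mex{2,2,0,1} = 3
G(12) = mex{3,3,1,0} = 2
G(13) = mex{2,2,2,1} = 0
G(14) = mex{0,3,3,0} = 1

1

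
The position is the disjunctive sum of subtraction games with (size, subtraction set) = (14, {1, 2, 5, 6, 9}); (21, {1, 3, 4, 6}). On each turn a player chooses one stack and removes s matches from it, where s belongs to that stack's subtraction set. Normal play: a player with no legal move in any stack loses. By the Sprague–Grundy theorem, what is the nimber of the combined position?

Stack A, S = {1, 2, 5, 6, 9}:
n :  0  1  2  3  4  5  6  7  8  9 10 11 12 13 14
G :  0  1  2  0  1  2  3  0  1  2  0  1  2  3  0
G_A(14) = 0.
Stack B, S = {1, 3, 4, 6}:
n :  0  1  2  3  4  5  6  7  8  9 10 11 12 13 14 15 16 17 18 19 20 21
G :  0  1  0  1  2  3  2  0  1  0  1  2  3  2  0  1  0  1  2  3  2  0
G_B(21) = 0.
Combined Grundy value = 0 ⊕ 0 = 0.

0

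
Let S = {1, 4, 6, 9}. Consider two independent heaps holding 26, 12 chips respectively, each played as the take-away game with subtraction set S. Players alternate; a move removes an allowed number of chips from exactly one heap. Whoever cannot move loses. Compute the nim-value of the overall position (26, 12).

1

All heaps use S = {1, 4, 6, 9}:
G(0) = 0
G(1) = mex{0} = 1
G(2) = mex{1} = 0
G(3) = mex{0} = 1
G(4) = mex{1,0} = 2
G(5) = mex{2,1} = 0
G(6) = mex{0,0,0} = 1
G(7) = mex{1,1,1} = 0
G(8) = mex{0,2,0} = 1
G(9) = mex{1,0,1,0} = 2
G(10) = mex{2,1,2,1} = 0
G(11) = mex{0,0,0,0} = 1
G(12) = mex{1,1,1,1} = 0
G(13) = mex{0,2,0,2} = 1
G(14) = mex{1,0,1,0} = 2
G(15) = mex{2,1,2,1} = 0
G(16) = mex{0,0,0,0} = 1
G(17) = mex{1,1,1,1} = 0
G(18) = mex{0,2,0,2} = 1
G(19) = mex{1,0,1,0} = 2
G(20) = mex{2,1,2,1} = 0
G(21) = mex{0,0,0,0} = 1
G(22) = mex{1,1,1,1} = 0
G(23) = mex{0,2,0,2} = 1
G(24) = mex{1,0,1,0} = 2
G(25) = mex{2,1,2,1} = 0
G(26) = mex{0,0,0,0} = 1
Heap A: G(26) = 1.
Heap B: G(12) = 0.
Combined Grundy value = 1 ⊕ 0 = 1.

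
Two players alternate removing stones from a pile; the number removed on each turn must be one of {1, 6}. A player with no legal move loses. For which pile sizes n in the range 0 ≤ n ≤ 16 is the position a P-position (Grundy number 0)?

n :  0  1  2  3  4  5  6  7  8  9 10 11 12 13 14 15 16
G :  0  1  0  1  0  1  2  0  1  0  1  0  1  2  0  1  0
P-positions are exactly the n with G(n) = 0.

0, 2, 4, 7, 9, 11, 14, 16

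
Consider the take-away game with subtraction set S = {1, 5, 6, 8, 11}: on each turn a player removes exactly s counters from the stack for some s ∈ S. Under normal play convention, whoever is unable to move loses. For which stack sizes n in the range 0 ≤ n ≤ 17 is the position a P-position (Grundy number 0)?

0, 2, 4, 14, 16

n :  0  1  2  3  4  5  6  7  8  9 10 11 12 13 14 15 16 17
G :  0  1  0  1  0  1  2  3  2  3  2  3  4  5  0  1  0  1
P-positions are exactly the n with G(n) = 0.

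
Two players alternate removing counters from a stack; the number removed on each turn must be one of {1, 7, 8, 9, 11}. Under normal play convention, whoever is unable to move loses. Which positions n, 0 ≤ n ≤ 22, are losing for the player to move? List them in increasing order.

n :  0  1  2  3  4  5  6  7  8  9 10 11 12 13 14 15 16 17 18 19 20 21 22
G :  0  1  0  1  0  1  0  1  2  3  2  3  2  3  2  3  0  1  0  1  0  1  0
P-positions are exactly the n with G(n) = 0.

0, 2, 4, 6, 16, 18, 20, 22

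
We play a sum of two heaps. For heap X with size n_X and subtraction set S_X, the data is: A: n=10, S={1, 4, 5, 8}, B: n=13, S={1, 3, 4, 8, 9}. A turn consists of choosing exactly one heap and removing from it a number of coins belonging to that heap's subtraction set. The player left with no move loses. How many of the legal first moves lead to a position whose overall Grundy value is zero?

Heap A, S = {1, 4, 5, 8}:
G(0) = 0
G(1) = mex{0} = 1
G(2) = mex{1} = 0
G(3) = mex{0} = 1
G(4) = mex{1,0} = 2
G(5) = mex{2,1,0} = 3
G(6) = mex{3,0,1} = 2
G(7) = mex{2,1,0} = 3
G(8) = mex{3,2,1,0} = 4
G(9) = mex{4,3,2,1} = 0
G(10) = mex{0,2,3,0} = 1
G_A(10) = 1.
Heap B, S = {1, 3, 4, 8, 9}:
n :  0  1  2  3  4  5  6  7  8  9 10 11 12 13
G :  0  1  0  1  2  3  2  0  1  4  3  2  0  1
G_B(13) = 1.
Combined Grundy value = 1 ⊕ 1 = 0.
A winning move leaves total XOR = 0, i.e. changes one component's Grundy value g to g ⊕ X where X is the current total.
Heap A: target g' = 1⊕0 = 1, but every legal move changes the Grundy value (mex property), so 0 moves.
Heap B: target g' = 1⊕0 = 1, but every legal move changes the Grundy value (mex property), so 0 moves.

0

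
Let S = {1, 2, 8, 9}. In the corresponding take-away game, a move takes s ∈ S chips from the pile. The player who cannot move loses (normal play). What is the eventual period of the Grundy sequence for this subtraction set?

n :  0  1  2  3  4  5  6  7  8  9 10 11 12 13 14 15 16 17 18 19 20 21
G :  0  1  2  0  1  2  0  1  2  3  0  1  2  0  1  2  0  1  2  3  0  1
G(n+10) = G(n) holds for n = 0,…,8 (a full window of length max(S) = 9), so the sequence is purely periodic with period 10.

10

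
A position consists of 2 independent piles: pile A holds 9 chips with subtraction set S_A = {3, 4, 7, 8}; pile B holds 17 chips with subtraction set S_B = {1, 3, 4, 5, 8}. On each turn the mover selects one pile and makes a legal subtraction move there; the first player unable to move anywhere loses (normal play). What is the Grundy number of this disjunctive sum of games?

7

Pile A, S = {3, 4, 7, 8}:
G(0) = 0
G(1) = mex{} = 0
G(2) = mex{} = 0
G(3) = mex{0} = 1
G(4) = mex{0,0} = 1
G(5) = mex{0,0} = 1
G(6) = mex{1,0} = 2
G(7) = mex{1,1,0} = 2
G(8) = mex{1,1,0,0} = 2
G(9) = mex{2,1,0,0} = 3
G_A(9) = 3.
Pile B, S = {1, 3, 4, 5, 8}:
G(0) = 0
G(1) = mex{0} = 1
G(2) = mex{1} = 0
G(3) = mex{0,0} = 1
G(4) = mex{1,1,0} = 2
G(5) = mex{2,0,1,0} = 3
G(6) = mex{3,1,0,1} = 2
G(7) = mex{2,2,1,0} = 3
G(8) = mex{3,3,2,1,0} = 4
G(9) = mex{4,2,3,2,1} = 0
G(10) = mex{0,3,2,3,0} = 1
G(11) = mex{1,4,3,2,1} = 0
G(12) = mex{0,0,4,3,2} = 1
G(13) = mex{1,1,0,4,3} = 2
G(14) = mex{2,0,1,0,2} = 3
G(15) = mex{3,1,0,1,3} = 2
G(16) = mex{2,2,1,0,4} = 3
G(17) = mex{3,3,2,1,0} = 4
G_B(17) = 4.
Combined Grundy value = 3 ⊕ 4 = 7.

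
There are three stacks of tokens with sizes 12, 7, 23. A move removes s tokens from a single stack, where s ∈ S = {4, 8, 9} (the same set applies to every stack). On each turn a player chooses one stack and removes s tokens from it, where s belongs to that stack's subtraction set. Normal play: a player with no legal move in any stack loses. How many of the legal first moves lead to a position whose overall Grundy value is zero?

0

All stacks use S = {4, 8, 9}:
n :  0  1  2  3  4  5  6  7  8  9 10 11 12 13 14 15 16 17 18 19 20 21 22 23
G :  0  0  0  0  1  1  1  1  2  2  2  2  3  0  0  0  0  1  1  1  1  2  2  2
Stack A: G(12) = 3.
Stack B: G(7) = 1.
Stack C: G(23) = 2.
Combined Grundy value = 3 ⊕ 1 ⊕ 2 = 0.
A winning move leaves total XOR = 0, i.e. changes one component's Grundy value g to g ⊕ X where X is the current total.
Stack A: target g' = 3⊕0 = 3, but every legal move changes the Grundy value (mex property), so 0 moves.
Stack B: target g' = 1⊕0 = 1, but every legal move changes the Grundy value (mex property), so 0 moves.
Stack C: target g' = 2⊕0 = 2, but every legal move changes the Grundy value (mex property), so 0 moves.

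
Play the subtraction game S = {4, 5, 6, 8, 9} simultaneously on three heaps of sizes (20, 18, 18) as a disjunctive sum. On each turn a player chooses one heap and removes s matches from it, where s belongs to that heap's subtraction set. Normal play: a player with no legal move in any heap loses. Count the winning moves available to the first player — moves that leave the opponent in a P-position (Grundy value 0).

All heaps use S = {4, 5, 6, 8, 9}:
G(0) = 0
G(1) = mex{} = 0
G(2) = mex{} = 0
G(3) = mex{} = 0
G(4) = mex{0} = 1
G(5) = mex{0,0} = 1
G(6) = mex{0,0,0} = 1
G(7) = mex{0,0,0} = 1
G(8) = mex{1,0,0,0} = 2
G(9) = mex{1,1,0,0,0} = 2
G(10) = mex{1,1,1,0,0} = 2
G(11) = mex{1,1,1,0,0} = 2
G(12) = mex{2,1,1,1,0} = 3
G(13) = mex{2,2,1,1,1} = 0
G(14) = mex{2,2,2,1,1} = 0
G(15) = mex{2,2,2,1,1} = 0
G(16) = mex{3,2,2,2,1} = 0
G(17) = mex{0,3,2,2,2} = 1
G(18) = mex{0,0,3,2,2} = 1
G(19) = mex{0,0,0,2,2} = 1
G(20) = mex{0,0,0,3,2} = 1
Heap A: G(20) = 1.
Heap B: G(18) = 1.
Heap C: G(18) = 1.
Combined Grundy value = 1 ⊕ 1 ⊕ 1 = 1.
A winning move leaves total XOR = 0, i.e. changes one component's Grundy value g to g ⊕ X where X is the current total.
Heap A: need g' = 1⊕1 = 0. Options: 20−4→G=0, 20−5→G=0, 20−6→G=0, 20−8→G=3, 20−9→G=2. Hits: 3.
Heap B: need g' = 1⊕1 = 0. Options: 18−4→G=0, 18−5→G=0, 18−6→G=3, 18−8→G=2, 18−9→G=2. Hits: 2.
Heap C: need g' = 1⊕1 = 0. Options: 18−4→G=0, 18−5→G=0, 18−6→G=3, 18−8→G=2, 18−9→G=2. Hits: 2.

7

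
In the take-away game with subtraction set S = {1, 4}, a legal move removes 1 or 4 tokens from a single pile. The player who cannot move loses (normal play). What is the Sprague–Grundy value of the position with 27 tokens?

n :  0  1  2  3  4  5  6  7  8  9 10 11 12 13 14 15 16 17 18 19 20 21 22 23 24 25 26 27
G :  0  1  0  1  2  0  1  0  1  2  0  1  0  1  2  0  1  0  1  2  0  1  0  1  2  0  1  0

0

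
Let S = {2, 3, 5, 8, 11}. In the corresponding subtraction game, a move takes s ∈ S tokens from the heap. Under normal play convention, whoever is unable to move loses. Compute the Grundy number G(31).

2

G(0) = 0
G(1) = mex{} = 0
G(2) = mex{0} = 1
G(3) = mex{0,0} = 1
G(4) = mex{1,0} = 2
G(5) = mex{1,1,0} = 2
G(6) = mex{2,1,0} = 3
G(7) = mex{2,2,1} = 0
G(8) = mex{3,2,1,0} = 4
G(9) = mex{0,3,2,0} = 1
G(10) = mex{4,0,2,1} = 3
G(11) = mex{1,4,3,1,0} = 2
G(12) = mex{3,1,0,2,0} = 4
G(13) = mex{2,3,4,2,1} = 0
G(14) = mex{4,2,1,3,1} = 0
G(15) = mex{0,4,3,0,2} = 1
G(16) = mex{0,0,2,4,2} = 1
G(17) = mex{1,0,4,1,3} = 2
G(18) = mex{1,1,0,3,0} = 2
G(19) = mex{2,1,0,2,4} = 3
G(20) = mex{2,2,1,4,1} = 0
G(21) = mex{3,2,1,0,3} = 4
G(22) = mex{0,3,2,0,2} = 1
G(23) = mex{4,0,2,1,4} = 3
G(24) = mex{1,4,3,1,0} = 2
G(25) = mex{3,1,0,2,0} = 4
G(26) = mex{2,3,4,2,1} = 0
G(27) = mex{4,2,1,3,1} = 0
G(28) = mex{0,4,3,0,2} = 1
G(29) = mex{0,0,2,4,2} = 1
G(30) = mex{1,0,4,1,3} = 2
G(31) = mex{1,1,0,3,0} = 2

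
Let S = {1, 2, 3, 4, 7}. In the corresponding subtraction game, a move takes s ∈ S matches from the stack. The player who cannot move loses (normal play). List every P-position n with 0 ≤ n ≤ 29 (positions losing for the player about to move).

0, 5, 10, 15, 20, 25

n :  0  1  2  3  4  5  6  7  8  9 10 11 12 13 14 15 16 17 18 19 20 21 22 23 24 25 26 27 28 29
G :  0  1  2  3  4  0  1  2  3  4  0  1  2  3  4  0  1  2  3  4  0  1  2  3  4  0  1  2  3  4
P-positions are exactly the n with G(n) = 0.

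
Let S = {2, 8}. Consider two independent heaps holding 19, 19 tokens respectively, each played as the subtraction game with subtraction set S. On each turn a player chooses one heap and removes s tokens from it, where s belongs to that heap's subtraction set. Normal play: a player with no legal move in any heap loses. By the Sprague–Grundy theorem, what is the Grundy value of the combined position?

0

All heaps use S = {2, 8}:
G(0) = 0
G(1) = mex{} = 0
G(2) = mex{0} = 1
G(3) = mex{0} = 1
G(4) = mex{1} = 0
G(5) = mex{1} = 0
G(6) = mex{0} = 1
G(7) = mex{0} = 1
G(8) = mex{1,0} = 2
G(9) = mex{1,0} = 2
G(10) = mex{2,1} = 0
G(11) = mex{2,1} = 0
G(12) = mex{0,0} = 1
G(13) = mex{0,0} = 1
G(14) = mex{1,1} = 0
G(15) = mex{1,1} = 0
G(16) = mex{0,2} = 1
G(17) = mex{0,2} = 1
G(18) = mex{1,0} = 2
G(19) = mex{1,0} = 2
Heap A: G(19) = 2.
Heap B: G(19) = 2.
Combined Grundy value = 2 ⊕ 2 = 0.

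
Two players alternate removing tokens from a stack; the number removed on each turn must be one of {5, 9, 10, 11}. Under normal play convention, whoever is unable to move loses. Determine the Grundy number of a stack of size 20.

0

n :  0  1  2  3  4  5  6  7  8  9 10 11 12 13 14 15 16 17 18 19 20
G :  0  0  0  0  0  1  1  1  1  1  2  2  2  2  2  3  0  0  0  0  0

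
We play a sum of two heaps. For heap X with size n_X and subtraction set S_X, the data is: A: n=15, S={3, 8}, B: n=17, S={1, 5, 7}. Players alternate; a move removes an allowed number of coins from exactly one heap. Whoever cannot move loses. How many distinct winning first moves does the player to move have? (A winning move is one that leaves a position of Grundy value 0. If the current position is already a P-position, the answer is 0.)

0

Heap A, S = {3, 8}:
n :  0  1  2  3  4  5  6  7  8  9 10 11 12 13 14 15
G :  0  0  0  1  1  1  0  0  2  1  1  0  0  0  1  1
G_A(15) = 1.
Heap B, S = {1, 5, 7}:
n :  0  1  2  3  4  5  6  7  8  9 10 11 12 13 14 15 16 17
G :  0  1  0  1  0  1  0  1  0  1  0  1  0  1  0  1  0  1
G_B(17) = 1.
Combined Grundy value = 1 ⊕ 1 = 0.
A winning move leaves total XOR = 0, i.e. changes one component's Grundy value g to g ⊕ X where X is the current total.
Heap A: target g' = 1⊕0 = 1, but every legal move changes the Grundy value (mex property), so 0 moves.
Heap B: target g' = 1⊕0 = 1, but every legal move changes the Grundy value (mex property), so 0 moves.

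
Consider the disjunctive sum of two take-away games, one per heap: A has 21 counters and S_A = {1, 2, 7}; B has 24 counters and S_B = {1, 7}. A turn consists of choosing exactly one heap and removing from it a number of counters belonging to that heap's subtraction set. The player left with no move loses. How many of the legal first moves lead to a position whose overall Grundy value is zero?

Heap A, S = {1, 2, 7}:
n :  0  1  2  3  4  5  6  7  8  9 10 11 12 13 14 15 16 17 18 19 20 21
G :  0  1  2  0  1  2  0  1  2  0  1  2  0  1  2  0  1  2  0  1  2  0
G_A(21) = 0.
Heap B, S = {1, 7}:
n :  0  1  2  3  4  5  6  7  8  9 10 11 12 13 14 15 16 17 18 19 20 21 22 23 24
G :  0  1  0  1  0  1  0  1  0  1  0  1  0  1  0  1  0  1  0  1  0  1  0  1  0
G_B(24) = 0.
Combined Grundy value = 0 ⊕ 0 = 0.
A winning move leaves total XOR = 0, i.e. changes one component's Grundy value g to g ⊕ X where X is the current total.
Heap A: target g' = 0⊕0 = 0, but every legal move changes the Grundy value (mex property), so 0 moves.
Heap B: target g' = 0⊕0 = 0, but every legal move changes the Grundy value (mex property), so 0 moves.

0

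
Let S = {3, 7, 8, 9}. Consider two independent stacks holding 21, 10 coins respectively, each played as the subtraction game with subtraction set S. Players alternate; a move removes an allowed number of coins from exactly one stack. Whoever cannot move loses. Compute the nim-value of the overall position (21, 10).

All stacks use S = {3, 7, 8, 9}:
n :  0  1  2  3  4  5  6  7  8  9 10 11 12 13 14 15 16 17 18 19 20 21
G :  0  0  0  1  1  1  0  2  2  1  3  3  0  2  4  1  0  0  0  1  1  1
Stack A: G(21) = 1.
Stack B: G(10) = 3.
Combined Grundy value = 1 ⊕ 3 = 2.

2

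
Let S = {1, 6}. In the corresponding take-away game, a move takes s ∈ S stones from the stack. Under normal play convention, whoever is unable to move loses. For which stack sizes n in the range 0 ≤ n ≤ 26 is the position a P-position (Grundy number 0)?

n :  0  1  2  3  4  5  6  7  8  9 10 11 12 13 14 15 16 17 18 19 20 21 22 23 24 25 26
G :  0  1  0  1  0  1  2  0  1  0  1  0  1  2  0  1  0  1  0  1  2  0  1  0  1  0  1
P-positions are exactly the n with G(n) = 0.

0, 2, 4, 7, 9, 11, 14, 16, 18, 21, 23, 25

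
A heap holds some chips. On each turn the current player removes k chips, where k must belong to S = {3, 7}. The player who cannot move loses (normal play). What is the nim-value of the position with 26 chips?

0

G(0) = 0
G(1) = mex{} = 0
G(2) = mex{} = 0
G(3) = mex{0} = 1
G(4) = mex{0} = 1
G(5) = mex{0} = 1
G(6) = mex{1} = 0
G(7) = mex{1,0} = 2
G(8) = mex{1,0} = 2
G(9) = mex{0,0} = 1
G(10) = mex{2,1} = 0
G(11) = mex{2,1} = 0
G(12) = mex{1,1} = 0
G(13) = mex{0,0} = 1
G(14) = mex{0,2} = 1
G(15) = mex{0,2} = 1
G(16) = mex{1,1} = 0
G(17) = mex{1,0} = 2
G(18) = mex{1,0} = 2
G(19) = mex{0,0} = 1
G(20) = mex{2,1} = 0
G(21) = mex{2,1} = 0
G(22) = mex{1,1} = 0
G(23) = mex{0,0} = 1
G(24) = mex{0,2} = 1
G(25) = mex{0,2} = 1
G(26) = mex{1,1} = 0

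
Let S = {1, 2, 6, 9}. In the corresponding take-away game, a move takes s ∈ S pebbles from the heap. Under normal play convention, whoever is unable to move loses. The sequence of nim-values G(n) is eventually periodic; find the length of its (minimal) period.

n :  0  1  2  3  4  5  6  7  8  9 10 11 12 13 14 15 16 17
G :  0  1  2  0  1  2  3  0  1  2  0  1  2  3  0  1  2  0
G(n+7) = G(n) holds for n = 0,…,8 (a full window of length max(S) = 9), so the sequence is purely periodic with period 7.

7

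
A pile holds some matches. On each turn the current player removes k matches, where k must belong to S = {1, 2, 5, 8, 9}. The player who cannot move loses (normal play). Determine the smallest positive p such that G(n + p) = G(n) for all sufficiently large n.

10

G(0) = 0
G(1) = mex{0} = 1
G(2) = mex{1,0} = 2
G(3) = mex{2,1} = 0
G(4) = mex{0,2} = 1
G(5) = mex{1,0,0} = 2
G(6) = mex{2,1,1} = 0
G(7) = mex{0,2,2} = 1
G(8) = mex{1,0,0,0} = 2
G(9) = mex{2,1,1,1,0} = 3
G(10) = mex{3,2,2,2,1} = 0
G(11) = mex{0,3,0,0,2} = 1
G(12) = mex{1,0,1,1,0} = 2
G(13) = mex{2,1,2,2,1} = 0
G(14) = mex{0,2,3,0,2} = 1
G(15) = mex{1,0,0,1,0} = 2
G(16) = mex{2,1,1,2,1} = 0
G(17) = mex{0,2,2,3,2} = 1
G(18) = mex{1,0,0,0,3} = 2
G(19) = mex{2,1,1,1,0} = 3
G(20) = mex{3,2,2,2,1} = 0
G(21) = mex{0,3,0,0,2} = 1
G(n+10) = G(n) holds for n = 0,…,8 (a full window of length max(S) = 9), so the sequence is purely periodic with period 10.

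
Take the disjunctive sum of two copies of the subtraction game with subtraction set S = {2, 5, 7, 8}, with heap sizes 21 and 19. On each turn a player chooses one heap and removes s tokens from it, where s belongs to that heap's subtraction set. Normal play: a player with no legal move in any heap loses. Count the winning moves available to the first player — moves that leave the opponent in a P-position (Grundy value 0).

3

All heaps use S = {2, 5, 7, 8}:
G(0) = 0
G(1) = mex{} = 0
G(2) = mex{0} = 1
G(3) = mex{0} = 1
G(4) = mex{1} = 0
G(5) = mex{1,0} = 2
G(6) = mex{0,0} = 1
G(7) = mex{2,1,0} = 3
G(8) = mex{1,1,0,0} = 2
G(9) = mex{3,0,1,0} = 2
G(10) = mex{2,2,1,1} = 0
G(11) = mex{2,1,0,1} = 3
G(12) = mex{0,3,2,0} = 1
G(13) = mex{3,2,1,2} = 0
G(14) = mex{1,2,3,1} = 0
G(15) = mex{0,0,2,3} = 1
G(16) = mex{0,3,2,2} = 1
G(17) = mex{1,1,0,2} = 3
G(18) = mex{1,0,3,0} = 2
G(19) = mex{3,0,1,3} = 2
G(20) = mex{2,1,0,1} = 3
G(21) = mex{2,1,0,0} = 3
Heap A: G(21) = 3.
Heap B: G(19) = 2.
Combined Grundy value = 3 ⊕ 2 = 1.
A winning move leaves total XOR = 0, i.e. changes one component's Grundy value g to g ⊕ X where X is the current total.
Heap A: need g' = 3⊕1 = 2. Options: 21−2→G=2, 21−5→G=1, 21−7→G=0, 21−8→G=0. Hits: 1.
Heap B: need g' = 2⊕1 = 3. Options: 19−2→G=3, 19−5→G=0, 19−7→G=1, 19−8→G=3. Hits: 2.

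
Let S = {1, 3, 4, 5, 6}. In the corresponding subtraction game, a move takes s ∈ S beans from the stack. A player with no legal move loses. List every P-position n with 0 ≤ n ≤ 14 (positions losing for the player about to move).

n :  0  1  2  3  4  5  6  7  8  9 10 11 12 13 14
G :  0  1  0  1  2  3  2  3  4  0  1  0  1  2  3
P-positions are exactly the n with G(n) = 0.

0, 2, 9, 11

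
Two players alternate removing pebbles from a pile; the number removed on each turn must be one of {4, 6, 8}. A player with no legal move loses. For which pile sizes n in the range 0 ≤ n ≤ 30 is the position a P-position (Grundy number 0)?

G(0) = 0
G(1) = mex{} = 0
G(2) = mex{} = 0
G(3) = mex{} = 0
G(4) = mex{0} = 1
G(5) = mex{0} = 1
G(6) = mex{0,0} = 1
G(7) = mex{0,0} = 1
G(8) = mex{1,0,0} = 2
G(9) = mex{1,0,0} = 2
G(10) = mex{1,1,0} = 2
G(11) = mex{1,1,0} = 2
G(12) = mex{2,1,1} = 0
G(13) = mex{2,1,1} = 0
G(14) = mex{2,2,1} = 0
G(15) = mex{2,2,1} = 0
G(16) = mex{0,2,2} = 1
G(17) = mex{0,2,2} = 1
G(18) = mex{0,0,2} = 1
G(19) = mex{0,0,2} = 1
G(20) = mex{1,0,0} = 2
G(21) = mex{1,0,0} = 2
G(22) = mex{1,1,0} = 2
G(23) = mex{1,1,0} = 2
G(24) = mex{2,1,1} = 0
G(25) = mex{2,1,1} = 0
G(26) = mex{2,2,1} = 0
G(27) = mex{2,2,1} = 0
G(28) = mex{0,2,2} = 1
G(29) = mex{0,2,2} = 1
G(30) = mex{0,0,2} = 1
P-positions are exactly the n with G(n) = 0.

0, 1, 2, 3, 12, 13, 14, 15, 24, 25, 26, 27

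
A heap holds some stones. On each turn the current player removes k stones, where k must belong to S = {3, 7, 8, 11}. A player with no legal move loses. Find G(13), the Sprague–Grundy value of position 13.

G(0) = 0
G(1) = mex{} = 0
G(2) = mex{} = 0
G(3) = mex{0} = 1
G(4) = mex{0} = 1
G(5) = mex{0} = 1
G(6) = mex{1} = 0
G(7) = mex{1,0} = 2
G(8) = mex{1,0,0} = 2
G(9) = mex{0,0,0} = 1
G(10) = mex{2,1,0} = 3
G(11) = mex{2,1,1,0} = 3
G(12) = mex{1,1,1,0} = 2
G(13) = mex{3,0,1,0} = 2

2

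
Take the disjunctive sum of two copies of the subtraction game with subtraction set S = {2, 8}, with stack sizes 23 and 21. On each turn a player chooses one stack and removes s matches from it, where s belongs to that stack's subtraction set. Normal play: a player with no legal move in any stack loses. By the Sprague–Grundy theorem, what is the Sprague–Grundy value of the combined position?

All stacks use S = {2, 8}:
n :  0  1  2  3  4  5  6  7  8  9 10 11 12 13 14 15 16 17 18 19 20 21 22 23
G :  0  0  1  1  0  0  1  1  2  2  0  0  1  1  0  0  1  1  2  2  0  0  1  1
Stack A: G(23) = 1.
Stack B: G(21) = 0.
Combined Grundy value = 1 ⊕ 0 = 1.

1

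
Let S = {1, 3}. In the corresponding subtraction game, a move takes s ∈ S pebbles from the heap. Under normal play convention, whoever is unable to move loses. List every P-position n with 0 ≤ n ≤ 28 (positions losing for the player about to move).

n :  0  1  2  3  4  5  6  7  8  9 10 11 12 13 14 15 16 17 18 19 20 21 22 23 24 25 26 27 28
G :  0  1  0  1  0  1  0  1  0  1  0  1  0  1  0  1  0  1  0  1  0  1  0  1  0  1  0  1  0
P-positions are exactly the n with G(n) = 0.

0, 2, 4, 6, 8, 10, 12, 14, 16, 18, 20, 22, 24, 26, 28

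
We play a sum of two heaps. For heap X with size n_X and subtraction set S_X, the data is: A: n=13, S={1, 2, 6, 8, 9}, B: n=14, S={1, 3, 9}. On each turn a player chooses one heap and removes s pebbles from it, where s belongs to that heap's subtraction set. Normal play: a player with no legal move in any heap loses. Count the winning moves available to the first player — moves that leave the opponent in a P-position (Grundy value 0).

1

Heap A, S = {1, 2, 6, 8, 9}:
G(0) = 0
G(1) = mex{0} = 1
G(2) = mex{1,0} = 2
G(3) = mex{2,1} = 0
G(4) = mex{0,2} = 1
G(5) = mex{1,0} = 2
G(6) = mex{2,1,0} = 3
G(7) = mex{3,2,1} = 0
G(8) = mex{0,3,2,0} = 1
G(9) = mex{1,0,0,1,0} = 2
G(10) = mex{2,1,1,2,1} = 0
G(11) = mex{0,2,2,0,2} = 1
G(12) = mex{1,0,3,1,0} = 2
G(13) = mex{2,1,0,2,1} = 3
G_A(13) = 3.
Heap B, S = {1, 3, 9}:
n :  0  1  2  3  4  5  6  7  8  9 10 11 12 13 14
G :  0  1  0  1  0  1  0  1  0  1  0  1  0  1  0
G_B(14) = 0.
Combined Grundy value = 3 ⊕ 0 = 3.
A winning move leaves total XOR = 0, i.e. changes one component's Grundy value g to g ⊕ X where X is the current total.
Heap A: need g' = 3⊕3 = 0. Options: 13−1→G=2, 13−2→G=1, 13−6→G=0, 13−8→G=2, 13−9→G=1. Hits: 1.
Heap B: need g' = 0⊕3 = 3. Options: 14−1→G=1, 14−3→G=1, 14−9→G=1. Hits: 0.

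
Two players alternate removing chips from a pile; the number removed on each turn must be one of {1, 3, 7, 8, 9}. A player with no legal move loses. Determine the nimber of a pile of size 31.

n :  0  1  2  3  4  5  6  7  8  9 10 11 12 13 14 15 16 17 18 19 20 21 22 23 24 25 26 27 28 29 30 31
G :  0  1  0  1  0  1  0  1  2  3  2  3  2  3  2  3  0  1  0  1  0  1  0  1  2  3  2  3  2  3  2  3

3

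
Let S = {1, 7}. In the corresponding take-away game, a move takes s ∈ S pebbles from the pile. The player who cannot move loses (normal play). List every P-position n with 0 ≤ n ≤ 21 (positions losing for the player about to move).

n :  0  1  2  3  4  5  6  7  8  9 10 11 12 13 14 15 16 17 18 19 20 21
G :  0  1  0  1  0  1  0  1  0  1  0  1  0  1  0  1  0  1  0  1  0  1
P-positions are exactly the n with G(n) = 0.

0, 2, 4, 6, 8, 10, 12, 14, 16, 18, 20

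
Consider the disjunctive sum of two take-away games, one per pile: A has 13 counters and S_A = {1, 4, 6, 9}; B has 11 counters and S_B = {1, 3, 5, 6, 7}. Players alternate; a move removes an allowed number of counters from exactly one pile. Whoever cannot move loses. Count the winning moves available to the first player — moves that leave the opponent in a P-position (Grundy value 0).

1

Pile A, S = {1, 4, 6, 9}:
G(0) = 0
G(1) = mex{0} = 1
G(2) = mex{1} = 0
G(3) = mex{0} = 1
G(4) = mex{1,0} = 2
G(5) = mex{2,1} = 0
G(6) = mex{0,0,0} = 1
G(7) = mex{1,1,1} = 0
G(8) = mex{0,2,0} = 1
G(9) = mex{1,0,1,0} = 2
G(10) = mex{2,1,2,1} = 0
G(11) = mex{0,0,0,0} = 1
G(12) = mex{1,1,1,1} = 0
G(13) = mex{0,2,0,2} = 1
G_A(13) = 1.
Pile B, S = {1, 3, 5, 6, 7}:
n :  0  1  2  3  4  5  6  7  8  9 10 11
G :  0  1  0  1  0  1  2  3  2  3  2  3
G_B(11) = 3.
Combined Grundy value = 1 ⊕ 3 = 2.
A winning move leaves total XOR = 0, i.e. changes one component's Grundy value g to g ⊕ X where X is the current total.
Pile A: need g' = 1⊕2 = 3. Options: 13−1→G=0, 13−4→G=2, 13−6→G=0, 13−9→G=2. Hits: 0.
Pile B: need g' = 3⊕2 = 1. Options: 11−1→G=2, 11−3→G=2, 11−5→G=2, 11−6→G=1, 11−7→G=0. Hits: 1.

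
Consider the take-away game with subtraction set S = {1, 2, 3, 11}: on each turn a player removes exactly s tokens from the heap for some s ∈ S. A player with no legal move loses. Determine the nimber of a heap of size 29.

n :  0  1  2  3  4  5  6  7  8  9 10 11 12 13 14 15 16 17 18 19 20 21 22 23 24 25 26 27 28 29
G :  0  1  2  3  0  1  2  3  0  1  2  3  0  1  2  3  0  1  2  3  0  1  2  3  0  1  2  3  0  1

1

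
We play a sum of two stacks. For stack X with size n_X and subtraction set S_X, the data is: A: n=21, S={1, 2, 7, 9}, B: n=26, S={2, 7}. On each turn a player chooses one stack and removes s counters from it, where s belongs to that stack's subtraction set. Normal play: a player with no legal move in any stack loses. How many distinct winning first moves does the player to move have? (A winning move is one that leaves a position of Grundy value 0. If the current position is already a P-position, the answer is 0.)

Stack A, S = {1, 2, 7, 9}:
n :  0  1  2  3  4  5  6  7  8  9 10 11 12 13 14 15 16 17 18 19 20 21
G :  0  1  2  0  1  2  0  1  2  3  4  0  1  2  0  1  2  0  1  2  3  4
G_A(21) = 4.
Stack B, S = {2, 7}:
G(0) = 0
G(1) = mex{} = 0
G(2) = mex{0} = 1
G(3) = mex{0} = 1
G(4) = mex{1} = 0
G(5) = mex{1} = 0
G(6) = mex{0} = 1
G(7) = mex{0,0} = 1
G(8) = mex{1,0} = 2
G(9) = mex{1,1} = 0
G(10) = mex{2,1} = 0
G(11) = mex{0,0} = 1
G(12) = mex{0,0} = 1
G(13) = mex{1,1} = 0
G(14) = mex{1,1} = 0
G(15) = mex{0,2} = 1
G(16) = mex{0,0} = 1
G(17) = mex{1,0} = 2
G(18) = mex{1,1} = 0
G(19) = mex{2,1} = 0
G(20) = mex{0,0} = 1
G(21) = mex{0,0} = 1
G(22) = mex{1,1} = 0
G(23) = mex{1,1} = 0
G(24) = mex{0,2} = 1
G(25) = mex{0,0} = 1
G(26) = mex{1,0} = 2
G_B(26) = 2.
Combined Grundy value = 4 ⊕ 2 = 6.
A winning move leaves total XOR = 0, i.e. changes one component's Grundy value g to g ⊕ X where X is the current total.
Stack A: need g' = 4⊕6 = 2. Options: 21−1→G=3, 21−2→G=2, 21−7→G=0, 21−9→G=1. Hits: 1.
Stack B: need g' = 2⊕6 = 4. Options: 26−2→G=1, 26−7→G=0. Hits: 0.

1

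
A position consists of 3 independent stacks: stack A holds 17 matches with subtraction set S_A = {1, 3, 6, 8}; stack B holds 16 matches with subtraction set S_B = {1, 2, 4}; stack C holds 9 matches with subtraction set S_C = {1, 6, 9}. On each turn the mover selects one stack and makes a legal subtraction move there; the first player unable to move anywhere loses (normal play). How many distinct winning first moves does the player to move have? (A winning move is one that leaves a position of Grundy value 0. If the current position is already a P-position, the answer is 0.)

Stack A, S = {1, 3, 6, 8}:
G(0) = 0
G(1) = mex{0} = 1
G(2) = mex{1} = 0
G(3) = mex{0,0} = 1
G(4) = mex{1,1} = 0
G(5) = mex{0,0} = 1
G(6) = mex{1,1,0} = 2
G(7) = mex{2,0,1} = 3
G(8) = mex{3,1,0,0} = 2
G(9) = mex{2,2,1,1} = 0
G(10) = mex{0,3,0,0} = 1
G(11) = mex{1,2,1,1} = 0
G(12) = mex{0,0,2,0} = 1
G(13) = mex{1,1,3,1} = 0
G(14) = mex{0,0,2,2} = 1
G(15) = mex{1,1,0,3} = 2
G(16) = mex{2,0,1,2} = 3
G(17) = mex{3,1,0,0} = 2
G_A(17) = 2.
Stack B, S = {1, 2, 4}:
n :  0  1  2  3  4  5  6  7  8  9 10 11 12 13 14 15 16
G :  0  1  2  0  1  2  0  1  2  0  1  2  0  1  2  0  1
G_B(16) = 1.
Stack C, S = {1, 6, 9}:
n : 0 1 2 3 4 5 6 7 8 9
G : 0 1 0 1 0 1 2 0 1 2
G_C(9) = 2.
Combined Grundy value = 2 ⊕ 1 ⊕ 2 = 1.
A winning move leaves total XOR = 0, i.e. changes one component's Grundy value g to g ⊕ X where X is the current total.
Stack A: need g' = 2⊕1 = 3. Options: 17−1→G=3, 17−3→G=1, 17−6→G=0, 17−8→G=0. Hits: 1.
Stack B: need g' = 1⊕1 = 0. Options: 16−1→G=0, 16−2→G=2, 16−4→G=0. Hits: 2.
Stack C: need g' = 2⊕1 = 3. Options: 9−1→G=1, 9−6→G=1, 9−9→G=0. Hits: 0.

3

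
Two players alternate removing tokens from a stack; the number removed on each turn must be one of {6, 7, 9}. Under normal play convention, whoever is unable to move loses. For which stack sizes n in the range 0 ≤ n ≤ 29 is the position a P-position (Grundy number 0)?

G(0) = 0
G(1) = mex{} = 0
G(2) = mex{} = 0
G(3) = mex{} = 0
G(4) = mex{} = 0
G(5) = mex{} = 0
G(6) = mex{0} = 1
G(7) = mex{0,0} = 1
G(8) = mex{0,0} = 1
G(9) = mex{0,0,0} = 1
G(10) = mex{0,0,0} = 1
G(11) = mex{0,0,0} = 1
G(12) = mex{1,0,0} = 2
G(13) = mex{1,1,0} = 2
G(14) = mex{1,1,0} = 2
G(15) = mex{1,1,1} = 0
G(16) = mex{1,1,1} = 0
G(17) = mex{1,1,1} = 0
G(18) = mex{2,1,1} = 0
G(19) = mex{2,2,1} = 0
G(20) = mex{2,2,1} = 0
G(21) = mex{0,2,2} = 1
G(22) = mex{0,0,2} = 1
G(23) = mex{0,0,2} = 1
G(24) = mex{0,0,0} = 1
G(25) = mex{0,0,0} = 1
G(26) = mex{0,0,0} = 1
G(27) = mex{1,0,0} = 2
G(28) = mex{1,1,0} = 2
G(29) = mex{1,1,0} = 2
P-positions are exactly the n with G(n) = 0.

0, 1, 2, 3, 4, 5, 15, 16, 17, 18, 19, 20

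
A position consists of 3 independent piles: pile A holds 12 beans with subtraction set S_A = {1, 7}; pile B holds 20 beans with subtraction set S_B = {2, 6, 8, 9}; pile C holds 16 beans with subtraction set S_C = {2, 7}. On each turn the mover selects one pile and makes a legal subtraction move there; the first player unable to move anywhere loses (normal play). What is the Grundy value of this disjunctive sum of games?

Pile A, S = {1, 7}:
G(0) = 0
G(1) = mex{0} = 1
G(2) = mex{1} = 0
G(3) = mex{0} = 1
G(4) = mex{1} = 0
G(5) = mex{0} = 1
G(6) = mex{1} = 0
G(7) = mex{0,0} = 1
G(8) = mex{1,1} = 0
G(9) = mex{0,0} = 1
G(10) = mex{1,1} = 0
G(11) = mex{0,0} = 1
G(12) = mex{1,1} = 0
G_A(12) = 0.
Pile B, S = {2, 6, 8, 9}:
n :  0  1  2  3  4  5  6  7  8  9 10 11 12 13 14 15 16 17 18 19 20
G :  0  0  1  1  0  0  1  1  2  2  3  3  2  2  3  0  0  1  1  0  0
G_B(20) = 0.
Pile C, S = {2, 7}:
G(0) = 0
G(1) = mex{} = 0
G(2) = mex{0} = 1
G(3) = mex{0} = 1
G(4) = mex{1} = 0
G(5) = mex{1} = 0
G(6) = mex{0} = 1
G(7) = mex{0,0} = 1
G(8) = mex{1,0} = 2
G(9) = mex{1,1} = 0
G(10) = mex{2,1} = 0
G(11) = mex{0,0} = 1
G(12) = mex{0,0} = 1
G(13) = mex{1,1} = 0
G(14) = mex{1,1} = 0
G(15) = mex{0,2} = 1
G(16) = mex{0,0} = 1
G_C(16) = 1.
Combined Grundy value = 0 ⊕ 0 ⊕ 1 = 1.

1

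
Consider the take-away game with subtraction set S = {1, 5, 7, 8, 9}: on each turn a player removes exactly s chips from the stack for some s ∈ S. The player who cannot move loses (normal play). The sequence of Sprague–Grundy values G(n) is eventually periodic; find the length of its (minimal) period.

16

G(0) = 0
G(1) = mex{0} = 1
G(2) = mex{1} = 0
G(3) = mex{0} = 1
G(4) = mex{1} = 0
G(5) = mex{0,0} = 1
G(6) = mex{1,1} = 0
G(7) = mex{0,0,0} = 1
G(8) = mex{1,1,1,0} = 2
G(9) = mex{2,0,0,1,0} = 3
G(10) = mex{3,1,1,0,1} = 2
G(11) = mex{2,0,0,1,0} = 3
G(12) = mex{3,1,1,0,1} = 2
G(13) = mex{2,2,0,1,0} = 3
G(14) = mex{3,3,1,0,1} = 2
G(15) = mex{2,2,2,1,0} = 3
G(16) = mex{3,3,3,2,1} = 0
G(17) = mex{0,2,2,3,2} = 1
G(18) = mex{1,3,3,2,3} = 0
G(19) = mex{0,2,2,3,2} = 1
G(20) = mex{1,3,3,2,3} = 0
G(21) = mex{0,0,2,3,2} = 1
G(22) = mex{1,1,3,2,3} = 0
G(23) = mex{0,0,0,3,2} = 1
G(24) = mex{1,1,1,0,3} = 2
G(25) = mex{2,0,0,1,0} = 3
G(26) = mex{3,1,1,0,1} = 2
G(27) = mex{2,0,0,1,0} = 3
G(28) = mex{3,1,1,0,1} = 2
G(29) = mex{2,2,0,1,0} = 3
G(30) = mex{3,3,1,0,1} = 2
G(31) = mex{2,2,2,1,0} = 3
G(32) = mex{3,3,3,2,1} = 0
G(33) = mex{0,2,2,3,2} = 1
G(n+16) = G(n) holds for n = 0,…,8 (a full window of length max(S) = 9), so the sequence is purely periodic with period 16.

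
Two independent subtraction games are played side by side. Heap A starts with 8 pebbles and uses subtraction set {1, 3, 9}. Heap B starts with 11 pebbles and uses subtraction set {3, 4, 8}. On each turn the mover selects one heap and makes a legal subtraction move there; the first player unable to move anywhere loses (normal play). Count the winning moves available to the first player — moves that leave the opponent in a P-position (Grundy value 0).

Heap A, S = {1, 3, 9}:
G(0) = 0
G(1) = mex{0} = 1
G(2) = mex{1} = 0
G(3) = mex{0,0} = 1
G(4) = mex{1,1} = 0
G(5) = mex{0,0} = 1
G(6) = mex{1,1} = 0
G(7) = mex{0,0} = 1
G(8) = mex{1,1} = 0
G_A(8) = 0.
Heap B, S = {3, 4, 8}:
n :  0  1  2  3  4  5  6  7  8  9 10 11
G :  0  0  0  1  1  1  2  0  2  3  1  3
G_B(11) = 3.
Combined Grundy value = 0 ⊕ 3 = 3.
A winning move leaves total XOR = 0, i.e. changes one component's Grundy value g to g ⊕ X where X is the current total.
Heap A: need g' = 0⊕3 = 3. Options: 8−1→G=1, 8−3→G=1. Hits: 0.
Heap B: need g' = 3⊕3 = 0. Options: 11−3→G=2, 11−4→G=0, 11−8→G=1. Hits: 1.

1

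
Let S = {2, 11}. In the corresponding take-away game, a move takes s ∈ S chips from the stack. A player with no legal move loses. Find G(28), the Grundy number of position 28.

n :  0  1  2  3  4  5  6  7  8  9 10 11 12 13 14 15 16 17 18 19 20 21 22 23 24 25 26 27 28
G :  0  0  1  1  0  0  1  1  0  0  1  1  2  0  0  1  1  0  0  1  1  0  0  1  1  2  0  0  1

1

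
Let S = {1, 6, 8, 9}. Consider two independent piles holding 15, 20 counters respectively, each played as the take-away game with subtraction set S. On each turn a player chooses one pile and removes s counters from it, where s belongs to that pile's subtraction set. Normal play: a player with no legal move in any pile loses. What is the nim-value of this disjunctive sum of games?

All piles use S = {1, 6, 8, 9}:
n :  0  1  2  3  4  5  6  7  8  9 10 11 12 13 14 15 16 17 18 19 20
G :  0  1  0  1  0  1  2  0  1  2  3  2  3  2  0  1  2  0  1  0  1
Pile A: G(15) = 1.
Pile B: G(20) = 1.
Combined Grundy value = 1 ⊕ 1 = 0.

0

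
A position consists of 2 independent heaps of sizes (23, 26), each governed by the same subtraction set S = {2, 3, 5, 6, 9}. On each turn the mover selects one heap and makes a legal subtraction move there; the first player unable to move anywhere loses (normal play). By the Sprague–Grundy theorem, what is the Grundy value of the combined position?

3

All heaps use S = {2, 3, 5, 6, 9}:
n :  0  1  2  3  4  5  6  7  8  9 10 11 12 13 14 15 16 17 18 19 20 21 22 23 24 25 26
G :  0  0  1  1  2  2  3  3  0  4  1  5  0  4  1  2  0  3  1  2  0  3  1  2  0  3  1
Heap A: G(23) = 2.
Heap B: G(26) = 1.
Combined Grundy value = 2 ⊕ 1 = 3.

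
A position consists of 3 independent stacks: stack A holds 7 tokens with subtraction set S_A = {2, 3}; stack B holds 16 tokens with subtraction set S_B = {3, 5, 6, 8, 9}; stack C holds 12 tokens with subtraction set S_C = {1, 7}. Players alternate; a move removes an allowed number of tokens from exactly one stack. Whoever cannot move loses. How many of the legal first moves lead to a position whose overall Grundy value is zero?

0

Stack A, S = {2, 3}:
G(0) = 0
G(1) = mex{} = 0
G(2) = mex{0} = 1
G(3) = mex{0,0} = 1
G(4) = mex{1,0} = 2
G(5) = mex{1,1} = 0
G(6) = mex{2,1} = 0
G(7) = mex{0,2} = 1
G_A(7) = 1.
Stack B, S = {3, 5, 6, 8, 9}:
n :  0  1  2  3  4  5  6  7  8  9 10 11 12 13 14 15 16
G :  0  0  0  1  1  1  2  2  2  3  3  3  0  0  0  1  1
G_B(16) = 1.
Stack C, S = {1, 7}:
n :  0  1  2  3  4  5  6  7  8  9 10 11 12
G :  0  1  0  1  0  1  0  1  0  1  0  1  0
G_C(12) = 0.
Combined Grundy value = 1 ⊕ 1 ⊕ 0 = 0.
A winning move leaves total XOR = 0, i.e. changes one component's Grundy value g to g ⊕ X where X is the current total.
Stack A: target g' = 1⊕0 = 1, but every legal move changes the Grundy value (mex property), so 0 moves.
Stack B: target g' = 1⊕0 = 1, but every legal move changes the Grundy value (mex property), so 0 moves.
Stack C: target g' = 0⊕0 = 0, but every legal move changes the Grundy value (mex property), so 0 moves.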